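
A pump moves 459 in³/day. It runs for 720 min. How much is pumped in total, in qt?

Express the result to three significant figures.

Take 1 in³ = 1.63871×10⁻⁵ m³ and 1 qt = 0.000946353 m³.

459 in³/day → 8.70565×10⁻⁸ m³/s
720 min → 43200 s
V = Q × t = 8.70565×10⁻⁸ × 43200 = 0.00376084 m³
In qt: 0.00376084 / 0.000946353 = 3.97404 qt

3.97 qt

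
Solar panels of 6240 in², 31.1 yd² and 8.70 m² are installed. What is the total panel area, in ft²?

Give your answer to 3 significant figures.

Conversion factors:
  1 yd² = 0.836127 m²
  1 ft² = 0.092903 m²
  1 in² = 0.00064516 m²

417 ft²

6240 in² × 0.00064516 = 4.0258 m²
31.1 yd² × 0.836127 = 26.0035 m²
8.70 m² (already m²)
Sum: 4.0258 + 26.0035 + 8.7 = 38.7293 m²
In ft²: 38.7293 / 0.092903 = 416.879 ft²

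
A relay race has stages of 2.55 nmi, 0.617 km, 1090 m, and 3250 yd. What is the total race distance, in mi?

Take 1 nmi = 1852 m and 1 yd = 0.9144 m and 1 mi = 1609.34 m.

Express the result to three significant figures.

5.84 mi

2.55 nmi × 1852 → 4722.6 m
0.617 km × 1000 → 617 m
1090 m (already m)
3250 yd × 0.9144 → 2971.8 m
Combined: 4722.6 + 617 + 1090 + 2971.8 = 9401.4 m
In mi: 9401.4 / 1609.34 = 5.84177 mi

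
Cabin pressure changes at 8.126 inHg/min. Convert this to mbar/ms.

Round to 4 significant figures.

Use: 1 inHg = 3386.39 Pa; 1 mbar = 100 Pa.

0.004586 mbar/ms

8.126 inHg/min × 3386.39 Pa/inHg ÷ 60 s/min = 458.63 Pa/s
458.63 Pa/s ÷ 100 Pa/mbar × 0.001 s/ms = 0.0045863 mbar/ms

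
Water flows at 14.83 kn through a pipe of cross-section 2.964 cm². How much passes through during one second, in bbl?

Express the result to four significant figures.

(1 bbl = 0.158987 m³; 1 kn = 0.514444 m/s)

14.83 kn × 0.514444 → 7.6292 m/s
2.964 cm² × 0.0001 → 2.964×10⁻⁴ m²
V = v × A × t = 7.6292 m/s × 2.964×10⁻⁴ m² × 1 s = 0.00226129 m³
0.00226129 m³ ÷ (0.158987 m³/bbl) = 0.0142231 bbl

0.01422 bbl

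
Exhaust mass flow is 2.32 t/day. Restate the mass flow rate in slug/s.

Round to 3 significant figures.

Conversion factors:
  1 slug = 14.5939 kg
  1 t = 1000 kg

0.00184 slug/s

2.32 t/day × 1000 kg/t ÷ 86400 s/day = 0.0268519 kg/s
0.0268519 kg/s ÷ 14.5939 kg/slug = 0.00183994 slug/s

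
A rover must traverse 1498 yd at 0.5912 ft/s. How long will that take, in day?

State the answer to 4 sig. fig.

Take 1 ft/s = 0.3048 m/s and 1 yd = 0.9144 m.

1498 yd × 0.9144 → 1369.77 m
0.5912 ft/s × 0.3048 → 0.180198 m/s
t = d / v = 1369.77 m / 0.180198 m/s = 7601.47 s
7601.47 s ÷ (86400 s/day) = 0.08798 day

0.08798 day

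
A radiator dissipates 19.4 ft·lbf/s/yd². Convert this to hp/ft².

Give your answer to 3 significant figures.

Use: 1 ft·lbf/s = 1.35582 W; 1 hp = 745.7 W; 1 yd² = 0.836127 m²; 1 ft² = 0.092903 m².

19.4 ft·lbf/s/yd² × 1.35582 W/ft·lbf/s ÷ 0.836127 m²/yd² = 31.458 W/m²
31.458 W/m² ÷ 745.7 W/hp × 0.092903 m²/ft² = 0.00391919 hp/ft²

0.00392 hp/ft²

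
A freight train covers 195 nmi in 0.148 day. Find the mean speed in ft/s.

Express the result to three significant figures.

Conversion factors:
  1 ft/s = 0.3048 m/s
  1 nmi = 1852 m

92.7 ft/s

195 nmi × 1852 → 361140 m
0.148 day × 86400 → 12787.2 s
v = d / t = 361140 m / 12787.2 s = 28.2423 m/s
28.2423 m/s ÷ (0.3048 m/s/ft/s) = 92.6585 ft/s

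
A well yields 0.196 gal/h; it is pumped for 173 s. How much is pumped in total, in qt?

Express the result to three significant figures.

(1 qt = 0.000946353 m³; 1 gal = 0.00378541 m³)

0.196 gal/h → 2.06095×10⁻⁷ m³/s
V = Q × t = 2.06095×10⁻⁷ × 173 = 3.56544×10⁻⁵ m³
In qt: 3.56544×10⁻⁵ / 0.000946353 = 0.0376756 qt

0.0377 qt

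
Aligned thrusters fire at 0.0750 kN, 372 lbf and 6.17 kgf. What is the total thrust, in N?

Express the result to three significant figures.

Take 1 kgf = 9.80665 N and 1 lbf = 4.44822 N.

1790 N

0.0750 kN × 1000 → 75 N
372 lbf × 4.44822 → 1654.74 N
6.17 kgf × 9.80665 → 60.507 N
Combined: 75 + 1654.74 + 60.507 = 1790.25 N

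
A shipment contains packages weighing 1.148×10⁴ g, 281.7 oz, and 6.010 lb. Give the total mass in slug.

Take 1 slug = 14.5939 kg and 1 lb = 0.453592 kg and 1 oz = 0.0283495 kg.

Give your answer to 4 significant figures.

1.148×10⁴ g × 0.001 = 11.48 kg
281.7 oz × 0.0283495 = 7.98605 kg
6.010 lb × 0.453592 = 2.72609 kg
Combined: 11.48 + 7.98605 + 2.72609 = 22.1921 kg
In slug: 22.1921 / 14.5939 = 1.52064 slug

1.521 slug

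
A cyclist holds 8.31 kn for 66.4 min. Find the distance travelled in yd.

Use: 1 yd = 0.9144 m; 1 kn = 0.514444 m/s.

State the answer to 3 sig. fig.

8.31 kn × 0.514444 → 4.27503 m/s
66.4 min × 60 → 3984 s
d = v × t = 4.27503 m/s × 3984 s = 17031.7 m
17031.7 m ÷ (0.9144 m/yd) = 18626.1 yd

1.86×10⁴ yd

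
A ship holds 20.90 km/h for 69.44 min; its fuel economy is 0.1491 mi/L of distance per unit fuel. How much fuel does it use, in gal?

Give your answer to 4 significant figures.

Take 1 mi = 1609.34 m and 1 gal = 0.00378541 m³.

26.63 gal

20.90 km/h → 5.80556 m/s
69.44 min → 4166.4 s
d = v × t = 5.80556 × 4166.4 = 24188.3 m
0.1491 mi/L → 239953 m/m³
V = d / (distance per unit fuel) = 24188.3 / 239953 = 0.100804 m³
In gal: 0.100804 / 0.00378541 = 26.6296 gal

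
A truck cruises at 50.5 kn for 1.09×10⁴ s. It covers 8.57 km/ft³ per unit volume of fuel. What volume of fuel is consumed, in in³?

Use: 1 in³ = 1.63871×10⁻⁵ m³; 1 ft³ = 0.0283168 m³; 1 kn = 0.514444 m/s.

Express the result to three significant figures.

50.5 kn → 25.9794 m/s
d = v × t = 25.9794 × 10900 = 283175 m
8.57 km/ft³ → 302647 m/m³
V = d / (distance per unit fuel) = 283175 / 302647 = 0.935661 m³
In in³: 0.935661 / 1.63871×10⁻⁵ = 57097.4 in³

5.71×10⁴ in³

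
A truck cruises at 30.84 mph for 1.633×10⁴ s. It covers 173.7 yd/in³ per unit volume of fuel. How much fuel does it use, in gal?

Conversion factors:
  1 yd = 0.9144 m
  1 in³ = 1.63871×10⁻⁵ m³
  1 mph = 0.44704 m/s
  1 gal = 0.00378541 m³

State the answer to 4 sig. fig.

6.136 gal

30.84 mph → 13.7867 m/s
d = v × t = 13.7867 × 16330 = 225137 m
173.7 yd/in³ → 9.69246×10⁶ m/m³
V = d / (distance per unit fuel) = 225137 / 9.69246×10⁶ = 0.0232281 m³
In gal: 0.0232281 / 0.00378541 = 6.13622 gal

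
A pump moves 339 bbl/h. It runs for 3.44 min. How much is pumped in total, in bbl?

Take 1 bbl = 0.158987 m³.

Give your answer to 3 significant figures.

339 bbl/h → 0.0149713 m³/s
3.44 min → 206.4 s
V = Q × t = 0.0149713 × 206.4 = 3.09008 m³
In bbl: 3.09008 / 0.158987 = 19.4361 bbl

19.4 bbl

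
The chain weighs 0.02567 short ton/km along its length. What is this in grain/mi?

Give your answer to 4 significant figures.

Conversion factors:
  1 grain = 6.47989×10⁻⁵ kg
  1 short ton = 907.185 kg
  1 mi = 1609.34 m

5.784×10⁵ grain/mi

0.02567 short ton/km × 907.185 kg/short ton ÷ 1000 m/km = 0.0232874 kg/m
0.0232874 kg/m ÷ 6.47989×10⁻⁵ kg/grain × 1609.34 m/mi = 578364 grain/mi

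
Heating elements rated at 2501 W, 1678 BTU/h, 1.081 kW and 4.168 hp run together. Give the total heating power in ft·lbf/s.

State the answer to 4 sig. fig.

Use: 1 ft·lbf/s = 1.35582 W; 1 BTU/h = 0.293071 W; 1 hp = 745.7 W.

2501 W (already W)
1678 BTU/h × 0.293071 = 491.773 W
1.081 kW × 1000 = 1081 W
4.168 hp × 745.7 = 3108.08 W
Total: 2501 + 491.773 + 1081 + 3108.08 = 7181.85 W
In ft·lbf/s: 7181.85 / 1.35582 = 5297.05 ft·lbf/s

5297 ft·lbf/s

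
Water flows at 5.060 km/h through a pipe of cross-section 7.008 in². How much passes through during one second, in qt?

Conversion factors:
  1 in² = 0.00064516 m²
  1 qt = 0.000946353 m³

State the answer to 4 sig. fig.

6.715 qt

5.060 km/h × (1/3.6) = 1.40556 m/s
7.008 in² × 0.00064516 = 0.00452128 m²
V = v × A × t = 1.40556 m/s × 0.00452128 m² × 1 s = 0.00635493 m³
0.00635493 m³ ÷ (0.000946353 m³/qt) = 6.71518 qt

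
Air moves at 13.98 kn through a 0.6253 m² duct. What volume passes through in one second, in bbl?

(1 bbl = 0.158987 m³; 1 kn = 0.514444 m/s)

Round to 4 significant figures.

28.29 bbl

13.98 kn × 0.514444 → 7.19193 m/s
V = v × A × t = 7.19193 m/s × 0.6253 m² × 1 s = 4.49711 m³
4.49711 m³ ÷ (0.158987 m³/bbl) = 28.286 bbl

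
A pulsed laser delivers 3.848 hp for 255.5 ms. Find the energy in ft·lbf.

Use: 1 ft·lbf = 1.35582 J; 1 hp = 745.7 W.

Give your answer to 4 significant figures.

540.7 ft·lbf

3.848 hp × 745.7 = 2869.45 W
255.5 ms × 0.001 = 0.2555 s
E = P × t = 2869.45 W × 0.2555 s = 733.144 J
733.144 J ÷ (1.35582 J/ft·lbf) = 540.738 ft·lbf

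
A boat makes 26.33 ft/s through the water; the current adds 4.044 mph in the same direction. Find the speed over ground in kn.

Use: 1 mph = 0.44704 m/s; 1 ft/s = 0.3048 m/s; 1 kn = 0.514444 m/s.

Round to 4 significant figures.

19.11 kn

26.33 ft/s × 0.3048 = 8.02538 m/s
4.044 mph × 0.44704 = 1.80783 m/s
Total: 8.02538 + 1.80783 = 9.83321 m/s
In kn: 9.83321 / 0.514444 = 19.1142 kn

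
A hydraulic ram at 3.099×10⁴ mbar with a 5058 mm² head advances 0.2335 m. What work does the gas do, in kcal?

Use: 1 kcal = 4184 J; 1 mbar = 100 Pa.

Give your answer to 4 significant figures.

3.099×10⁴ mbar → 3.099×10⁶ Pa
5058 mm² → 0.005058 m²
F = P × A = 3.099×10⁶ × 0.005058 = 15674.7 N
W = F × d = 15674.7 × 0.2335 = 3660.04 J
In kcal: 3660.04 / 4184 = 0.874771 kcal

0.8748 kcal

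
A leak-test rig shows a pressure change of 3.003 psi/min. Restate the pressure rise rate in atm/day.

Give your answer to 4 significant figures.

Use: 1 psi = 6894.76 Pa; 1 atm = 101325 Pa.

3.003 psi/min × 6894.76 Pa/psi ÷ 60 s/min = 345.083 Pa/s
345.083 Pa/s ÷ 101325 Pa/atm × 86400 s/day = 294.253 atm/day

294.3 atm/day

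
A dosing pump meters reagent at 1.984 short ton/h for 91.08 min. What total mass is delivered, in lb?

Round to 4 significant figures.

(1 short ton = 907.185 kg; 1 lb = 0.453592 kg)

6023 lb

1.984 short ton/h → 0.49996 kg/s
91.08 min → 5464.8 s
m = ṁ × t = 0.49996 × 5464.8 = 2732.18 kg
In lb: 2732.18 / 0.453592 = 6023.43 lb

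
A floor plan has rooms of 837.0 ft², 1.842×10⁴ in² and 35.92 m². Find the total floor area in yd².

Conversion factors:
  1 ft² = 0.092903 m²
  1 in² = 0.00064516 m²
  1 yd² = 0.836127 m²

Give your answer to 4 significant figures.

837.0 ft² × 0.092903 → 77.7598 m²
1.842×10⁴ in² × 0.00064516 → 11.8838 m²
35.92 m² (already m²)
Sum: 77.7598 + 11.8838 + 35.92 = 125.564 m²
In yd²: 125.564 / 0.836127 = 150.173 yd²

150.2 yd²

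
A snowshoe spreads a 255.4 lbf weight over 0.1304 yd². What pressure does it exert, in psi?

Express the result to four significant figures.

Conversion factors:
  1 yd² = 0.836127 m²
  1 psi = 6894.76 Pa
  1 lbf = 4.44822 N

1.511 psi

255.4 lbf × 4.44822 = 1136.08 N
0.1304 yd² × 0.836127 = 0.109031 m²
P = F / A = 1136.08 N / 0.109031 m² = 10419.8 Pa
10419.8 Pa ÷ (6894.76 Pa/psi) = 1.51126 psi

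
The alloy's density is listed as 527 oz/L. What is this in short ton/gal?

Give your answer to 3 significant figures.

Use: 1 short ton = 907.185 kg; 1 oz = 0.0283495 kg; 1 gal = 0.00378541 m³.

0.0623 short ton/gal

527 oz/L × 0.0283495 kg/oz ÷ 0.001 m³/L = 14940.2 kg/m³
14940.2 kg/m³ ÷ 907.185 kg/short ton × 0.00378541 m³/gal = 0.062341 short ton/gal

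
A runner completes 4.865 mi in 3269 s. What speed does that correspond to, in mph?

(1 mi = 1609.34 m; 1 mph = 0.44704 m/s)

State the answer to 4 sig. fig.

4.865 mi × 1609.34 = 7829.44 m
v = d / t = 7829.44 m / 3269 s = 2.39506 m/s
2.39506 m/s ÷ (0.44704 m/s/mph) = 5.3576 mph

5.358 mph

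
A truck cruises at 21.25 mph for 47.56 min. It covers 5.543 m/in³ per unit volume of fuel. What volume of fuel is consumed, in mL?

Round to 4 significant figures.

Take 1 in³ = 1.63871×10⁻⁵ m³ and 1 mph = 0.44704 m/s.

8.014×10⁴ mL

21.25 mph → 9.4996 m/s
47.56 min → 2853.6 s
d = v × t = 9.4996 × 2853.6 = 27108.1 m
5.543 m/in³ → 338254 m/m³
V = d / (distance per unit fuel) = 27108.1 / 338254 = 0.0801413 m³
In mL: 0.0801413 / 10⁻⁶ = 80141.3 mL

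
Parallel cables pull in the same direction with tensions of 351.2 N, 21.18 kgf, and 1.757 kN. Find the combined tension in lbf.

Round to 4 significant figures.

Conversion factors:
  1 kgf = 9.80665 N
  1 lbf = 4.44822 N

351.2 N (already N)
21.18 kgf × 9.80665 → 207.705 N
1.757 kN × 1000 → 1757 N
Total: 351.2 + 207.705 + 1757 = 2315.91 N
In lbf: 2315.91 / 4.44822 = 520.637 lbf

520.6 lbf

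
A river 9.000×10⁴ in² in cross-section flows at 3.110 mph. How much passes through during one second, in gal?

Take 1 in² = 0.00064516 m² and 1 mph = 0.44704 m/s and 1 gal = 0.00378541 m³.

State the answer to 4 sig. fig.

3.110 mph × 0.44704 = 1.39029 m/s
9.000×10⁴ in² × 0.00064516 = 58.0644 m²
V = v × A × t = 1.39029 m/s × 58.0644 m² × 1 s = 80.7264 m³
80.7264 m³ ÷ (0.00378541 m³/gal) = 21325.7 gal

2.133×10⁴ gal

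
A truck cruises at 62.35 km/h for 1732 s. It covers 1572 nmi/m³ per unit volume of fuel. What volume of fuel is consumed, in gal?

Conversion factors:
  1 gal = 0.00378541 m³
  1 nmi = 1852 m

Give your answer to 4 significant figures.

2.722 gal

62.35 km/h → 17.3194 m/s
d = v × t = 17.3194 × 1732 = 29997.2 m
1572 nmi/m³ → 2.91134×10⁶ m/m³
V = d / (distance per unit fuel) = 29997.2 / 2.91134×10⁶ = 0.0103036 m³
In gal: 0.0103036 / 0.00378541 = 2.72192 gal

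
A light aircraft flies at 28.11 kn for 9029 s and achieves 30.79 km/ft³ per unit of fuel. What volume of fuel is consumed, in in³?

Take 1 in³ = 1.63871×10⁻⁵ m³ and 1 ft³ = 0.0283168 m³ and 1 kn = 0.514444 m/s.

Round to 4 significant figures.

28.11 kn → 14.461 m/s
d = v × t = 14.461 × 9029 = 130568 m
30.79 km/ft³ → 1.08734×10⁶ m/m³
V = d / (distance per unit fuel) = 130568 / 1.08734×10⁶ = 0.12008 m³
In in³: 0.12008 / 1.63871×10⁻⁵ = 7327.72 in³

7328 in³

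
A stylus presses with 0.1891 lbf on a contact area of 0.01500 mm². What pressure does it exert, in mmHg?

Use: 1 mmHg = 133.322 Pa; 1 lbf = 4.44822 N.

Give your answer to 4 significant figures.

0.1891 lbf × 4.44822 → 0.841158 N
0.01500 mm² × 10⁻⁶ → 1.5×10⁻⁸ m²
P = F / A = 0.841158 N / 1.5×10⁻⁸ m² = 5.60772×10⁷ Pa
5.60772×10⁷ Pa ÷ (133.322 Pa/mmHg) = 420615 mmHg

4.206×10⁵ mmHg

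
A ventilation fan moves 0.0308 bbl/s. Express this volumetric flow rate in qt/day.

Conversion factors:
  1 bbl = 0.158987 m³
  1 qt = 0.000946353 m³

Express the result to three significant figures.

4.47×10⁵ qt/day

0.0308 bbl/s × 0.158987 m³/bbl = 0.0048968 m³/s
0.0048968 m³/s ÷ 0.000946353 m³/qt × 86400 s/day = 447067 qt/day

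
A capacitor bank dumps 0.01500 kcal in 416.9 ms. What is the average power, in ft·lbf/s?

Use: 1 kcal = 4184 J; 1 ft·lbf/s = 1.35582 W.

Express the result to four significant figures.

111.0 ft·lbf/s

0.01500 kcal × 4184 = 62.76 J
416.9 ms × 0.001 = 0.4169 s
P = E / t = 62.76 J / 0.4169 s = 150.54 W
150.54 W ÷ (1.35582 W/ft·lbf/s) = 111.032 ft·lbf/s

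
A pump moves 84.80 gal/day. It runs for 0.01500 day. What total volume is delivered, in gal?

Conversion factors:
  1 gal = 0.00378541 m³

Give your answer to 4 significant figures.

84.80 gal/day → 3.71531×10⁻⁶ m³/s
0.01500 day → 1296 s
V = Q × t = 3.71531×10⁻⁶ × 1296 = 0.00481504 m³
In gal: 0.00481504 / 0.00378541 = 1.272 gal

1.272 gal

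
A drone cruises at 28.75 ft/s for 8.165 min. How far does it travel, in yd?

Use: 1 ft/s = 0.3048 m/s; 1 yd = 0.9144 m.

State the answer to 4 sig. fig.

4695 yd

28.75 ft/s × 0.3048 → 8.763 m/s
8.165 min × 60 → 489.9 s
d = v × t = 8.763 m/s × 489.9 s = 4292.99 m
4292.99 m ÷ (0.9144 m/yd) = 4694.87 yd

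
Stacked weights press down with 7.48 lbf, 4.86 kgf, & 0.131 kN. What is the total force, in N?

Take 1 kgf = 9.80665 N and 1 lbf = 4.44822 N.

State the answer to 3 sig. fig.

212 N

7.48 lbf × 4.44822 = 33.2727 N
4.86 kgf × 9.80665 = 47.6603 N
0.131 kN × 1000 = 131 N
Combined: 33.2727 + 47.6603 + 131 = 211.933 N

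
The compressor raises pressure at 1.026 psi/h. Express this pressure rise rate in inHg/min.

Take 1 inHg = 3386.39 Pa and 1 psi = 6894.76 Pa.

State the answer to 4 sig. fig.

0.03482 inHg/min

1.026 psi/h × 6894.76 Pa/psi ÷ 3600 s/h = 1.96501 Pa/s
1.96501 Pa/s ÷ 3386.39 Pa/inHg × 60 s/min = 0.034816 inHg/min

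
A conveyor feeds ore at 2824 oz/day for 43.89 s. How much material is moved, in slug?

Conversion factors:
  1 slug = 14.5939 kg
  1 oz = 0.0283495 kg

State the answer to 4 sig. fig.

0.002787 slug

2824 oz/day → 9.26609×10⁻⁴ kg/s
m = ṁ × t = 9.26609×10⁻⁴ × 43.89 = 0.0406689 kg
In slug: 0.0406689 / 14.5939 = 0.00278671 slug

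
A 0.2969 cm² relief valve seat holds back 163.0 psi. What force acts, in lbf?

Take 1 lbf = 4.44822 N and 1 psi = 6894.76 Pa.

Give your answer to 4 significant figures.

7.501 lbf

163.0 psi × 6894.76 → 1.12385×10⁶ Pa
0.2969 cm² × 0.0001 → 2.969×10⁻⁵ m²
F = P × A = 1.12385×10⁶ Pa × 2.969×10⁻⁵ m² = 33.3671 N
33.3671 N ÷ (4.44822 N/lbf) = 7.50123 lbf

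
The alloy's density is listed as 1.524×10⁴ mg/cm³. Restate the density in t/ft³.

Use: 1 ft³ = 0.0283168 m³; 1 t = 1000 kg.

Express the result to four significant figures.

0.4315 t/ft³

1.524×10⁴ mg/cm³ × 10⁻⁶ kg/mg ÷ 10⁻⁶ m³/cm³ = 15240 kg/m³
15240 kg/m³ ÷ 1000 kg/t × 0.0283168 m³/ft³ = 0.431548 t/ft³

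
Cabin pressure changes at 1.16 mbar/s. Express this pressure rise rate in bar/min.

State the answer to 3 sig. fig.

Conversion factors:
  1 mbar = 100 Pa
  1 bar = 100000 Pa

0.0696 bar/min

1.16 mbar/s × 100 Pa/mbar = 116 Pa/s
116 Pa/s ÷ 100000 Pa/bar × 60 s/min = 0.0696 bar/min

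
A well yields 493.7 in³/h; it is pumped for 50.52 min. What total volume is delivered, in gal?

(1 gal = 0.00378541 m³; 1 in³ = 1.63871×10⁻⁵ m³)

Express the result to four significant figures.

1.800 gal

493.7 in³/h → 2.24731×10⁻⁶ m³/s
50.52 min → 3031.2 s
V = Q × t = 2.24731×10⁻⁶ × 3031.2 = 0.00681205 m³
In gal: 0.00681205 / 0.00378541 = 1.79955 gal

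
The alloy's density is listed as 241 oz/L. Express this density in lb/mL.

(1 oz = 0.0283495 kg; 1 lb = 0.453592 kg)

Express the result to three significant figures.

241 oz/L × 0.0283495 kg/oz ÷ 0.001 m³/L = 6832.23 kg/m³
6832.23 kg/m³ ÷ 0.453592 kg/lb × 10⁻⁶ m³/mL = 0.0150625 lb/mL

0.0151 lb/mL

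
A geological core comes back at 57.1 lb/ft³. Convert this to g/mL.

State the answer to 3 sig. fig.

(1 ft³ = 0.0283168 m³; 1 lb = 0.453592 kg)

57.1 lb/ft³ × 0.453592 kg/lb ÷ 0.0283168 m³/ft³ = 914.655 kg/m³
914.655 kg/m³ ÷ 0.001 kg/g × 10⁻⁶ m³/mL = 0.914655 g/mL

0.915 g/mL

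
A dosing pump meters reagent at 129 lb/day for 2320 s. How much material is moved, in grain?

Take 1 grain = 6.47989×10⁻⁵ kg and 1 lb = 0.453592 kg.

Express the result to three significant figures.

2.42×10⁴ grain

129 lb/day → 6.77238×10⁻⁴ kg/s
m = ṁ × t = 6.77238×10⁻⁴ × 2320 = 1.57119 kg
In grain: 1.57119 / 6.47989×10⁻⁵ = 24247.2 grain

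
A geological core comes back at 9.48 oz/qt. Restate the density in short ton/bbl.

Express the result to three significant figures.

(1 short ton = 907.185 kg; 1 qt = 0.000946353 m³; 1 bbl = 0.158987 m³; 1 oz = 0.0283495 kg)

0.0498 short ton/bbl

9.48 oz/qt × 0.0283495 kg/oz ÷ 0.000946353 m³/qt = 283.988 kg/m³
283.988 kg/m³ ÷ 907.185 kg/short ton × 0.158987 m³/bbl = 0.0497698 short ton/bbl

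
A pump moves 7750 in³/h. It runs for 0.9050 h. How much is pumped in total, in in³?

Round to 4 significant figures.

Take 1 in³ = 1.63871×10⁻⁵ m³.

7750 in³/h → 3.52778×10⁻⁵ m³/s
0.9050 h → 3258 s
V = Q × t = 3.52778×10⁻⁵ × 3258 = 0.114935 m³
In in³: 0.114935 / 1.63871×10⁻⁵ = 7013.75 in³

7014 in³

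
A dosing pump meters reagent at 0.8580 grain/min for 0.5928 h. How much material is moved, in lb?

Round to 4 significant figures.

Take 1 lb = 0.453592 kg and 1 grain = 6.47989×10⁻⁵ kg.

0.004360 lb

0.8580 grain/min → 9.26624×10⁻⁷ kg/s
0.5928 h → 2134.08 s
m = ṁ × t = 9.26624×10⁻⁷ × 2134.08 = 0.00197749 kg
In lb: 0.00197749 / 0.453592 = 0.00435962 lb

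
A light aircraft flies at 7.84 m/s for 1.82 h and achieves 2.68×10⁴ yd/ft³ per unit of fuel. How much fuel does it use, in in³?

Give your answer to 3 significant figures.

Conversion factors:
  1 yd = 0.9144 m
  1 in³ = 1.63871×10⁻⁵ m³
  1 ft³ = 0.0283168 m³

1.82 h → 6552 s
d = v × t = 7.84 × 6552 = 51367.7 m
2.68×10⁴ yd/ft³ → 865420 m/m³
V = d / (distance per unit fuel) = 51367.7 / 865420 = 0.0593558 m³
In in³: 0.0593558 / 1.63871×10⁻⁵ = 3622.11 in³

3620 in³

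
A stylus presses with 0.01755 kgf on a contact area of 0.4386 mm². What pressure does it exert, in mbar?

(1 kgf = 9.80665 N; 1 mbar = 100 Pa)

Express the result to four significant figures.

3924 mbar

0.01755 kgf × 9.80665 = 0.172107 N
0.4386 mm² × 10⁻⁶ = 4.386×10⁻⁷ m²
P = F / A = 0.172107 N / 4.386×10⁻⁷ m² = 392401 Pa
392401 Pa ÷ (100 Pa/mbar) = 3924.01 mbar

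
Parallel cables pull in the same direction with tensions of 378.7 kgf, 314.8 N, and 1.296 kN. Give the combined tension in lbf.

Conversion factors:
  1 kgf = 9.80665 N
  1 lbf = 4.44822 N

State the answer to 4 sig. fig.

1197 lbf

378.7 kgf × 9.80665 = 3713.78 N
314.8 N (already N)
1.296 kN × 1000 = 1296 N
Sum: 3713.78 + 314.8 + 1296 = 5324.58 N
In lbf: 5324.58 / 4.44822 = 1197.01 lbf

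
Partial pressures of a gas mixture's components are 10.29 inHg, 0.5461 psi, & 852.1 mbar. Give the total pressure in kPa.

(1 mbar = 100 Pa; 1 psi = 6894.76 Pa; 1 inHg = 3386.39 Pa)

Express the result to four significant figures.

10.29 inHg × 3386.39 → 34846 Pa
0.5461 psi × 6894.76 → 3765.23 Pa
852.1 mbar × 100 → 85210 Pa
Sum: 34846 + 3765.23 + 85210 = 123821 Pa
In kPa: 123821 / 1000 = 123.821 kPa

123.8 kPa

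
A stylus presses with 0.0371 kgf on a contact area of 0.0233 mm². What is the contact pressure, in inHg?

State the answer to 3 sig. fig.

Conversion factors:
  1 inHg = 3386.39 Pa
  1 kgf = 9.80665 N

4610 inHg

0.0371 kgf × 9.80665 → 0.363827 N
0.0233 mm² × 10⁻⁶ → 2.33×10⁻⁸ m²
P = F / A = 0.363827 N / 2.33×10⁻⁸ m² = 1.56149×10⁷ Pa
1.56149×10⁷ Pa ÷ (3386.39 Pa/inHg) = 4611.08 inHg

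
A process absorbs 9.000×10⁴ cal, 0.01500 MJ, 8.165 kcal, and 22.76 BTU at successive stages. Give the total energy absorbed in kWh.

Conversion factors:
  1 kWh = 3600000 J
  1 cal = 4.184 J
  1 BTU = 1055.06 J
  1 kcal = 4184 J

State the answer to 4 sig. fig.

9.000×10⁴ cal × 4.184 → 376560 J
0.01500 MJ × 1000000 → 15000 J
8.165 kcal × 4184 → 34162.4 J
22.76 BTU × 1055.06 → 24013.2 J
Sum: 376560 + 15000 + 34162.4 + 24013.2 = 449736 J
In kWh: 449736 / 3600000 = 0.124927 kWh

0.1249 kWh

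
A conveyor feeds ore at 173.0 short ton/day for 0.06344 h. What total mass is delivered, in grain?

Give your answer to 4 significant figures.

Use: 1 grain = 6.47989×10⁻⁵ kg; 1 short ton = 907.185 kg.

6.402×10⁶ grain

173.0 short ton/day → 1.81647 kg/s
0.06344 h → 228.384 s
m = ṁ × t = 1.81647 × 228.384 = 414.853 kg
In grain: 414.853 / 6.47989×10⁻⁵ = 6.40216×10⁶ grain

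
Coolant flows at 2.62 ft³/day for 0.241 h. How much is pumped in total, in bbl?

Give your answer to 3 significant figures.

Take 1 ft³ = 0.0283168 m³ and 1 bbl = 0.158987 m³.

0.00469 bbl

2.62 ft³/day → 8.58681×10⁻⁷ m³/s
0.241 h → 867.6 s
V = Q × t = 8.58681×10⁻⁷ × 867.6 = 7.44992×10⁻⁴ m³
In bbl: 7.44992×10⁻⁴ / 0.158987 = 0.00468587 bbl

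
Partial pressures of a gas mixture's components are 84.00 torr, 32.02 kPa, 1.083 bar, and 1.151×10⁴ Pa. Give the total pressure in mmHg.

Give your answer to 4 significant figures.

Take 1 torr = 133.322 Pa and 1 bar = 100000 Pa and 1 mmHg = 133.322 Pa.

84.00 torr × 133.322 = 11199 Pa
32.02 kPa × 1000 = 32020 Pa
1.083 bar × 100000 = 108300 Pa
1.151×10⁴ Pa (already Pa)
Combined: 11199 + 32020 + 108300 + 11510 = 163029 Pa
In mmHg: 163029 / 133.322 = 1222.82 mmHg

1223 mmHg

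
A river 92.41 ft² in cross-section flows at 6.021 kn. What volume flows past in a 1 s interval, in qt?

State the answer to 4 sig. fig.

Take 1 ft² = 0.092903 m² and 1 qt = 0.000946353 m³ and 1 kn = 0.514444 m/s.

2.810×10⁴ qt

6.021 kn × 0.514444 = 3.09747 m/s
92.41 ft² × 0.092903 = 8.58517 m²
V = v × A × t = 3.09747 m/s × 8.58517 m² × 1 s = 26.5923 m³
26.5923 m³ ÷ (0.000946353 m³/qt) = 28099.8 qt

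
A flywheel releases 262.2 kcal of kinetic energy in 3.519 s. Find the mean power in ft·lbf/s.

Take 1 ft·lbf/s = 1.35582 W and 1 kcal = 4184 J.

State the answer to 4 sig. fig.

262.2 kcal × 4184 = 1.09704×10⁶ J
P = E / t = 1.09704×10⁶ J / 3.519 s = 311748 W
311748 W ÷ (1.35582 W/ft·lbf/s) = 229933 ft·lbf/s

2.299×10⁵ ft·lbf/s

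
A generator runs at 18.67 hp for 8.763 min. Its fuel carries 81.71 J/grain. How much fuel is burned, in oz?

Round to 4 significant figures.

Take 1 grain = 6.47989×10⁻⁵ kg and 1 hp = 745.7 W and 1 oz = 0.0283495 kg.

18.67 hp → 13922.2 W
8.763 min → 525.78 s
E = P × t = 13922.2 × 525.78 = 7.32001×10⁶ J
81.71 J/grain → 1.26098×10⁶ J/kg
m = E / e_s = 7.32001×10⁶ / 1.26098×10⁶ = 5.80502 kg
In oz: 5.80502 / 0.0283495 = 204.766 oz

204.8 oz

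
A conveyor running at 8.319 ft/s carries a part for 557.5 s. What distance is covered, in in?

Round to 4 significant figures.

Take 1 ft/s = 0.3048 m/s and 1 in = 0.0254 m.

5.565×10⁴ in

8.319 ft/s × 0.3048 = 2.53563 m/s
d = v × t = 2.53563 m/s × 557.5 s = 1413.61 m
1413.61 m ÷ (0.0254 m/in) = 55653.9 in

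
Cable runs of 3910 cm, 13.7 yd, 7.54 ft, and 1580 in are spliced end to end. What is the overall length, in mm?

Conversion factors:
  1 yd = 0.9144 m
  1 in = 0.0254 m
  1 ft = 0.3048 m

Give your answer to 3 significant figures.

9.41×10⁴ mm

3910 cm × 0.01 → 39.1 m
13.7 yd × 0.9144 → 12.5273 m
7.54 ft × 0.3048 → 2.29819 m
1580 in × 0.0254 → 40.132 m
Sum: 39.1 + 12.5273 + 2.29819 + 40.132 = 94.0575 m
In mm: 94.0575 / 0.001 = 94057.5 mm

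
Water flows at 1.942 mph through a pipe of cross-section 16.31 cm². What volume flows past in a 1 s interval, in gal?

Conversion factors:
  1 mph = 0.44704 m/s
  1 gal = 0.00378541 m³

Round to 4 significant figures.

1.942 mph × 0.44704 = 0.868152 m/s
16.31 cm² × 0.0001 = 0.001631 m²
V = v × A × t = 0.868152 m/s × 0.001631 m² × 1 s = 0.00141596 m³
0.00141596 m³ ÷ (0.00378541 m³/gal) = 0.374057 gal

0.3741 gal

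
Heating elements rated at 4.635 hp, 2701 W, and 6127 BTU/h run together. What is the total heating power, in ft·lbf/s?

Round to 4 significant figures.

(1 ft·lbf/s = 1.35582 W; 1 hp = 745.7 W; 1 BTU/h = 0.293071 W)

4.635 hp × 745.7 = 3456.32 W
2701 W (already W)
6127 BTU/h × 0.293071 = 1795.65 W
Total: 3456.32 + 2701 + 1795.65 = 7952.97 W
In ft·lbf/s: 7952.97 / 1.35582 = 5865.8 ft·lbf/s

5866 ft·lbf/s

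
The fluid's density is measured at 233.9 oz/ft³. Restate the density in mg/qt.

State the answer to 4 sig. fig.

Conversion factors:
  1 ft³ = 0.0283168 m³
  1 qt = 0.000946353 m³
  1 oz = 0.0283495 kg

233.9 oz/ft³ × 0.0283495 kg/oz ÷ 0.0283168 m³/ft³ = 234.17 kg/m³
234.17 kg/m³ ÷ 10⁻⁶ kg/mg × 0.000946353 m³/qt = 221607 mg/qt

2.216×10⁵ mg/qt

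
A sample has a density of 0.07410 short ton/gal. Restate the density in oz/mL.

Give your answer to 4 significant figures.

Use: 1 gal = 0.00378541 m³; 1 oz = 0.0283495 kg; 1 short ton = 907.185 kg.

0.6264 oz/mL

0.07410 short ton/gal × 907.185 kg/short ton ÷ 0.00378541 m³/gal = 17758.3 kg/m³
17758.3 kg/m³ ÷ 0.0283495 kg/oz × 10⁻⁶ m³/mL = 0.626406 oz/mL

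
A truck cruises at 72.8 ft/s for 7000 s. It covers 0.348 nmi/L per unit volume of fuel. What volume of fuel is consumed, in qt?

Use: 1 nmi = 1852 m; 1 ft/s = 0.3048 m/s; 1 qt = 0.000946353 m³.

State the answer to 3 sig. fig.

255 qt

72.8 ft/s → 22.1894 m/s
d = v × t = 22.1894 × 7000 = 155326 m
0.348 nmi/L → 644496 m/m³
V = d / (distance per unit fuel) = 155326 / 644496 = 0.241004 m³
In qt: 0.241004 / 0.000946353 = 254.666 qt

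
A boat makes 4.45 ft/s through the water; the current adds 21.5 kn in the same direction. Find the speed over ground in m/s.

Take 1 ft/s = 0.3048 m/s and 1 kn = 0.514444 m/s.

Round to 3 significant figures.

4.45 ft/s × 0.3048 = 1.35636 m/s
21.5 kn × 0.514444 = 11.0605 m/s
Total: 1.35636 + 11.0605 = 12.4169 m/s

12.4 m/s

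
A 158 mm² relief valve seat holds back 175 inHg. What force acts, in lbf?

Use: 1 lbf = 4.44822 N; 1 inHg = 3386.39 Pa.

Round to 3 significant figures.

175 inHg × 3386.39 = 592618 Pa
158 mm² × 10⁻⁶ = 1.58×10⁻⁴ m²
F = P × A = 592618 Pa × 1.58×10⁻⁴ m² = 93.6336 N
93.6336 N ÷ (4.44822 N/lbf) = 21.0497 lbf

21.0 lbf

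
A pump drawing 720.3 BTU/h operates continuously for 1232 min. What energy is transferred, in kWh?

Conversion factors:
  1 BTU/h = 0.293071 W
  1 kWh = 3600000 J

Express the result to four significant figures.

4.335 kWh

720.3 BTU/h × 0.293071 → 211.099 W
1232 min × 60 → 73920 s
E = P × t = 211.099 W × 73920 s = 1.56044×10⁷ J
1.56044×10⁷ J ÷ (3600000 J/kWh) = 4.33456 kWh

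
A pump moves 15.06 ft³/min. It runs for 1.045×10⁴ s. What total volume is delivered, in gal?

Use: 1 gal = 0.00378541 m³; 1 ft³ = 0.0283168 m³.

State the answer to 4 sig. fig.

1.962×10⁴ gal

15.06 ft³/min → 0.00710752 m³/s
V = Q × t = 0.00710752 × 10450 = 74.2736 m³
In gal: 74.2736 / 0.00378541 = 19621 gal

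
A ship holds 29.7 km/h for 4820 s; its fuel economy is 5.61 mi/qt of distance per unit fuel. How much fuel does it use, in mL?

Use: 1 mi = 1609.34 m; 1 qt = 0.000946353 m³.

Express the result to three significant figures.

4170 mL

29.7 km/h → 8.25 m/s
d = v × t = 8.25 × 4820 = 39765 m
5.61 mi/qt → 9.5402×10⁶ m/m³
V = d / (distance per unit fuel) = 39765 / 9.5402×10⁶ = 0.00416815 m³
In mL: 0.00416815 / 10⁻⁶ = 4168.15 mL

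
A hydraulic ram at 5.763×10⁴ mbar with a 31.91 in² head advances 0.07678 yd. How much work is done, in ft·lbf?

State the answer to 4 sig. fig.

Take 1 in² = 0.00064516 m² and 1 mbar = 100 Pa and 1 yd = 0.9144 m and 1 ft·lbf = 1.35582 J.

5.763×10⁴ mbar → 5.763×10⁶ Pa
31.91 in² → 0.0205871 m²
F = P × A = 5.763×10⁶ × 0.0205871 = 118643 N
0.07678 yd → 0.0702076 m
W = F × d = 118643 × 0.0702076 = 8329.64 J
In ft·lbf: 8329.64 / 1.35582 = 6143.62 ft·lbf

6144 ft·lbf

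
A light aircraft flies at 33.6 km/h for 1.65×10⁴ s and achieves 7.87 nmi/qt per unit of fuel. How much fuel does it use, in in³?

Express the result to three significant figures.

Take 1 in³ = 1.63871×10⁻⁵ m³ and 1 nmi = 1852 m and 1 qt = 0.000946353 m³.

33.6 km/h → 9.33333 m/s
d = v × t = 9.33333 × 16500 = 154000 m
7.87 nmi/qt → 1.54015×10⁷ m/m³
V = d / (distance per unit fuel) = 154000 / 1.54015×10⁷ = 0.00999903 m³
In in³: 0.00999903 / 1.63871×10⁻⁵ = 610.177 in³

610 in³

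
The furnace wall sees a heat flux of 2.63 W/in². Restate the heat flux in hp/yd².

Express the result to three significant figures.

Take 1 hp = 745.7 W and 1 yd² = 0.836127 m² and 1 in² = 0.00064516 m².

4.57 hp/yd²

2.63 W/in² ÷ 0.00064516 m²/in² = 4076.51 W/m²
4076.51 W/m² ÷ 745.7 W/hp × 0.836127 m²/yd² = 4.57085 hp/yd²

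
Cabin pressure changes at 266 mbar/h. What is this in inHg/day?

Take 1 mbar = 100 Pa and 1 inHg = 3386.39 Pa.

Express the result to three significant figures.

189 inHg/day

266 mbar/h × 100 Pa/mbar ÷ 3600 s/h = 7.38889 Pa/s
7.38889 Pa/s ÷ 3386.39 Pa/inHg × 86400 s/day = 188.519 inHg/day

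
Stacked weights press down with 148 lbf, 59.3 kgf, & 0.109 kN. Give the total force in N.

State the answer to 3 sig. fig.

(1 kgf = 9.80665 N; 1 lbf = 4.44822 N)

1350 N

148 lbf × 4.44822 = 658.337 N
59.3 kgf × 9.80665 = 581.534 N
0.109 kN × 1000 = 109 N
Sum: 658.337 + 581.534 + 109 = 1348.87 N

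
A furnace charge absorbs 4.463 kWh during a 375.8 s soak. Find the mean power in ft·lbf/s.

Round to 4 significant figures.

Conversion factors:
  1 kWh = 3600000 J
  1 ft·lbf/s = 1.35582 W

4.463 kWh × 3600000 → 1.60668×10⁷ J
P = E / t = 1.60668×10⁷ J / 375.8 s = 42753.6 W
42753.6 W ÷ (1.35582 W/ft·lbf/s) = 31533.4 ft·lbf/s

3.153×10⁴ ft·lbf/s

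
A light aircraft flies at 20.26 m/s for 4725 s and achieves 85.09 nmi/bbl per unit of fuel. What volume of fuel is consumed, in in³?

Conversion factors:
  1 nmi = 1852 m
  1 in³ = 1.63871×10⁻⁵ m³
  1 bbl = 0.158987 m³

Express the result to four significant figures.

5894 in³

d = v × t = 20.26 × 4725 = 95728.5 m
85.09 nmi/bbl → 991192 m/m³
V = d / (distance per unit fuel) = 95728.5 / 991192 = 0.0965792 m³
In in³: 0.0965792 / 1.63871×10⁻⁵ = 5893.61 in³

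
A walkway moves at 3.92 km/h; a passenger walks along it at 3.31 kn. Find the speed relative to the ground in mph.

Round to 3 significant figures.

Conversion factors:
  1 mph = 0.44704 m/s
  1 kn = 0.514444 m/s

6.24 mph

3.92 km/h × (1/3.6) = 1.08889 m/s
3.31 kn × 0.514444 = 1.70281 m/s
Combined: 1.08889 + 1.70281 = 2.7917 m/s
In mph: 2.7917 / 0.44704 = 6.24486 mph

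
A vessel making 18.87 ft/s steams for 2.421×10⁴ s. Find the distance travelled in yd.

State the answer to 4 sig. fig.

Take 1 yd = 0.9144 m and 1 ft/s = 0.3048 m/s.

1.523×10⁵ yd

18.87 ft/s × 0.3048 = 5.75158 m/s
d = v × t = 5.75158 m/s × 24210 s = 139246 m
139246 m ÷ (0.9144 m/yd) = 152281 yd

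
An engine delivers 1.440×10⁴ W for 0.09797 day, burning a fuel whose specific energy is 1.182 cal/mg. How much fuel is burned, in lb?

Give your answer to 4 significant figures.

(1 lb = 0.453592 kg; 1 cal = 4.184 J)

54.34 lb

0.09797 day → 8464.61 s
E = P × t = 14400 × 8464.61 = 1.2189×10⁸ J
1.182 cal/mg → 4.94549×10⁶ J/kg
m = E / e_s = 1.2189×10⁸ / 4.94549×10⁶ = 24.6467 kg
In lb: 24.6467 / 0.453592 = 54.3367 lb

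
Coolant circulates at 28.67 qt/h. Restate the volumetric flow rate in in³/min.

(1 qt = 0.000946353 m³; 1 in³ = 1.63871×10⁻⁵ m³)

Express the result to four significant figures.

28.67 qt/h × 0.000946353 m³/qt ÷ 3600 s/h = 7.53665×10⁻⁶ m³/s
7.53665×10⁻⁶ m³/s ÷ 1.63871×10⁻⁵ m³/in³ × 60 s/min = 27.5948 in³/min

27.59 in³/min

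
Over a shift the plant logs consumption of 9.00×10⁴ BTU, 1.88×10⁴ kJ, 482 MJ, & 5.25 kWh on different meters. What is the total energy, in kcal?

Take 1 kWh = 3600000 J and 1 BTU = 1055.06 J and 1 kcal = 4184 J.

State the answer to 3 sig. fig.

9.00×10⁴ BTU × 1055.06 = 9.49554×10⁷ J
1.88×10⁴ kJ × 1000 = 1.88×10⁷ J
482 MJ × 1000000 = 4.82×10⁸ J
5.25 kWh × 3600000 = 1.89×10⁷ J
Combined: 9.49554×10⁷ + 1.88×10⁷ + 4.82×10⁸ + 1.89×10⁷ = 6.14655×10⁸ J
In kcal: 6.14655×10⁸ / 4184 = 146906 kcal

1.47×10⁵ kcal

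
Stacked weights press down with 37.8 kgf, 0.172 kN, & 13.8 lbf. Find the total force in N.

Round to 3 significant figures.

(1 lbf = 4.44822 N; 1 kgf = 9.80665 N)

604 N

37.8 kgf × 9.80665 → 370.691 N
0.172 kN × 1000 → 172 N
13.8 lbf × 4.44822 → 61.3854 N
Total: 370.691 + 172 + 61.3854 = 604.076 N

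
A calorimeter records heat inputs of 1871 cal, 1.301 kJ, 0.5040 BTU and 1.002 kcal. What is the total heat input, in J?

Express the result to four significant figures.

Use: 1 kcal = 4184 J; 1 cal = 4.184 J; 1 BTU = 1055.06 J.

1871 cal × 4.184 = 7828.26 J
1.301 kJ × 1000 = 1301 J
0.5040 BTU × 1055.06 = 531.75 J
1.002 kcal × 4184 = 4192.37 J
Total: 7828.26 + 1301 + 531.75 + 4192.37 = 13853.4 J

1.385×10⁴ J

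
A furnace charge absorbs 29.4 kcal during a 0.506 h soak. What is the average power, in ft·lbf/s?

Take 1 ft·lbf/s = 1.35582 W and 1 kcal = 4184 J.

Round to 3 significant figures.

29.4 kcal × 4184 = 123010 J
0.506 h × 3600 = 1821.6 s
P = E / t = 123010 J / 1821.6 s = 67.5285 W
67.5285 W ÷ (1.35582 W/ft·lbf/s) = 49.8064 ft·lbf/s

49.8 ft·lbf/s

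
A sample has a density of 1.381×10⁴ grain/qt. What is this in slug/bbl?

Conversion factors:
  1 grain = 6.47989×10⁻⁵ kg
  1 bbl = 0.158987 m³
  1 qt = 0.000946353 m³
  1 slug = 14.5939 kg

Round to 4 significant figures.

1.381×10⁴ grain/qt × 6.47989×10⁻⁵ kg/grain ÷ 0.000946353 m³/qt = 945.601 kg/m³
945.601 kg/m³ ÷ 14.5939 kg/slug × 0.158987 m³/bbl = 10.3014 slug/bbl

10.30 slug/bbl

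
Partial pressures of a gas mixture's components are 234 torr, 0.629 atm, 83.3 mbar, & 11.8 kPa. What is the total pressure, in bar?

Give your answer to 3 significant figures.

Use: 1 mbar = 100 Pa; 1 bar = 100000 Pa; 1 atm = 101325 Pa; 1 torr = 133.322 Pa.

1.15 bar

234 torr × 133.322 = 31197.3 Pa
0.629 atm × 101325 = 63733.4 Pa
83.3 mbar × 100 = 8330 Pa
11.8 kPa × 1000 = 11800 Pa
Total: 31197.3 + 63733.4 + 8330 + 11800 = 115061 Pa
In bar: 115061 / 100000 = 1.15061 bar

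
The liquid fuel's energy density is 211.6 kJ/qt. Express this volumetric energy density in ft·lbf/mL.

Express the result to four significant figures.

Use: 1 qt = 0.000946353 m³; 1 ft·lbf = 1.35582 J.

164.9 ft·lbf/mL

211.6 kJ/qt × 1000 J/kJ ÷ 0.000946353 m³/qt = 2.23595×10⁸ J/m³
2.23595×10⁸ J/m³ ÷ 1.35582 J/ft·lbf × 10⁻⁶ m³/mL = 164.915 ft·lbf/mL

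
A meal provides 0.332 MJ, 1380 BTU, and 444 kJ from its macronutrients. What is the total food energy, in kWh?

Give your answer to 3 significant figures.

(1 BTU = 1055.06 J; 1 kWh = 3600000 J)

0.332 MJ × 1000000 = 332000 J
1380 BTU × 1055.06 = 1.45598×10⁶ J
444 kJ × 1000 = 444000 J
Total: 332000 + 1.45598×10⁶ + 444000 = 2.23198×10⁶ J
In kWh: 2.23198×10⁶ / 3600000 = 0.619994 kWh

0.620 kWh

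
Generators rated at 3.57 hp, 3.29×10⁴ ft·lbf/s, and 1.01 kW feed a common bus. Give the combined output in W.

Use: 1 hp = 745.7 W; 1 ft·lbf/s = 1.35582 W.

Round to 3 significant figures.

4.83×10⁴ W

3.57 hp × 745.7 = 2662.15 W
3.29×10⁴ ft·lbf/s × 1.35582 = 44606.5 W
1.01 kW × 1000 = 1010 W
Combined: 2662.15 + 44606.5 + 1010 = 48278.6 W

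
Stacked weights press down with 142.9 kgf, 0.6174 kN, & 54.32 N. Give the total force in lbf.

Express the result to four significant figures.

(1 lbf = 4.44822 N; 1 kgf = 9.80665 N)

466.0 lbf

142.9 kgf × 9.80665 → 1401.37 N
0.6174 kN × 1000 → 617.4 N
54.32 N (already N)
Total: 1401.37 + 617.4 + 54.32 = 2073.09 N
In lbf: 2073.09 / 4.44822 = 466.049 lbf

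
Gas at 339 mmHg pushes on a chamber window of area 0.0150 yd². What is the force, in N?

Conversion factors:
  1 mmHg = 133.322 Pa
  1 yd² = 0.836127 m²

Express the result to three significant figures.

567 N

339 mmHg × 133.322 → 45196.2 Pa
0.0150 yd² × 0.836127 → 0.0125419 m²
F = P × A = 45196.2 Pa × 0.0125419 m² = 566.846 N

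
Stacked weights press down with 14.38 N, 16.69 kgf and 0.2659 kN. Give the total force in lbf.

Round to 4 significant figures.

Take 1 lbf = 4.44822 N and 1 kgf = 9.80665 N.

99.80 lbf

14.38 N (already N)
16.69 kgf × 9.80665 = 163.673 N
0.2659 kN × 1000 = 265.9 N
Total: 14.38 + 163.673 + 265.9 = 443.953 N
In lbf: 443.953 / 4.44822 = 99.8046 lbf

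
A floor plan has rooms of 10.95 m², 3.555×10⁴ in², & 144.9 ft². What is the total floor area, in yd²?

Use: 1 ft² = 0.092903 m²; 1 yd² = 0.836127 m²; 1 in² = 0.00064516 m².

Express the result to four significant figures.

10.95 m² (already m²)
3.555×10⁴ in² × 0.00064516 = 22.9354 m²
144.9 ft² × 0.092903 = 13.4616 m²
Combined: 10.95 + 22.9354 + 13.4616 = 47.347 m²
In yd²: 47.347 / 0.836127 = 56.6266 yd²

56.63 yd²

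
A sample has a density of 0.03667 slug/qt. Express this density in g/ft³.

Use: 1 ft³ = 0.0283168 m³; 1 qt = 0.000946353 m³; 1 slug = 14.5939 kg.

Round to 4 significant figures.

0.03667 slug/qt × 14.5939 kg/slug ÷ 0.000946353 m³/qt = 565.495 kg/m³
565.495 kg/m³ ÷ 0.001 kg/g × 0.0283168 m³/ft³ = 16013 g/ft³

1.601×10⁴ g/ft³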